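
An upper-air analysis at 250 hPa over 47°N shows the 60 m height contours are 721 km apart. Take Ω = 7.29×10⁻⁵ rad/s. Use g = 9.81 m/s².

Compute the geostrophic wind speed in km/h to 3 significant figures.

27.6 km/h

Coriolis parameter at 47°N:
f = 2Ω sin φ = 2 × 7.29×10⁻⁵ × sin 47° = 1.07×10⁻⁴ s⁻¹
Height gradient: |∂Z/∂n| = 60 m / 721000 m = 8.32×10⁻⁵
On a pressure surface, geostrophic balance gives V_g = (g/f)|∂Z/∂n|:
V_g = 9.81 × 8.32×10⁻⁵ / 1.07×10⁻⁴ = 7.66 m/s
Converting: 7.66 m/s × 3.6 = 27.6 km/h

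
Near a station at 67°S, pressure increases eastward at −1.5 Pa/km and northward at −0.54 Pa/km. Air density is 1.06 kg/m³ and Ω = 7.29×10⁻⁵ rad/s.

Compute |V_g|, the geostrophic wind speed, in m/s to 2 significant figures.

11 m/s

Coriolis parameter at 67°S:
f = 2Ω sin φ = 2 × 7.29×10⁻⁵ × sin 67° = 1.34×10⁻⁴ s⁻¹
In the Southern Hemisphere f is negative: f = −1.34×10⁻⁴ s⁻¹.
Component geostrophic relations (x east, y north):
u_g = −(1/(fρ)) ∂P/∂y,  v_g = (1/(fρ)) ∂P/∂x
u_g = −(−0.54×10⁻³)/(−1.34×10⁻⁴ × 1.06) = −3.80 m/s;  v_g = (−1.5×10⁻³)/(−1.34×10⁻⁴ × 1.06) = 10.5 m/s
|V_g| = √(u_g² + v_g²) = 11.2 m/s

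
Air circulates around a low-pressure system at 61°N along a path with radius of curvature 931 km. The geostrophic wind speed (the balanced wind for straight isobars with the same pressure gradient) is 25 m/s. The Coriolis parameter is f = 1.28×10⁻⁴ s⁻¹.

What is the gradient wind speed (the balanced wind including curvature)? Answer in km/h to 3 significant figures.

76.4 km/h

Around a low, centrifugal force acts outward with Coriolis, so pressure-gradient force balances both:
(1/ρ)|∂P/∂n| = fV + V²/R  →  V² + fR·V − fR·V_g = 0
With fR = 1.28×10⁻⁴ × 931×10³ m = 119 m/s:
V = [−fR + √((fR)² + 4 fR V_g)]/2 = [−119 + √(119² + 4×119×25)]/2 = 21.2 m/s
Subgeostrophic (V < V_g = 25 m/s), as expected around a low.
Converting: 21.2 m/s × 3.6 = 76.4 km/h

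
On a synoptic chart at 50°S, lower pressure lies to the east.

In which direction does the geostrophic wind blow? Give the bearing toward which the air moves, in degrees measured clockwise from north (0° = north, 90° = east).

The pressure-gradient force points toward the east (bearing 090°).
Geostrophic balance: in the Southern Hemisphere the Coriolis force deflects motion to the left, so the geostrophic wind blows 90° to the left of the pressure-gradient force (low pressure on the right).
Rotating 090° by 90° counterclockwise gives 000° — the wind blows toward the north.

000°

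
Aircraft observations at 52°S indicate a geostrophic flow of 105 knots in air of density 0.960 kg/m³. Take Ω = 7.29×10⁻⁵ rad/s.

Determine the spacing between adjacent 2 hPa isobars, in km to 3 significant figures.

Coriolis parameter at 52°S:
f = 2Ω sin φ = 2 × 7.29×10⁻⁵ × sin 52° = 1.15×10⁻⁴ s⁻¹
Wind speed in SI: 105 knots = 54.0 m/s
Geostrophic balance rearranged: |∂P/∂n| = f ρ V_g
|∂P/∂n| = 1.15×10⁻⁴ × 0.960 × 54.0 = 5.96×10⁻³ Pa/m
Isobar spacing: Δn = ΔP/|∂P/∂n| = 200 Pa / 5.96×10⁻³ Pa/m = 33569 m ≈ 33.6 km

33.6 km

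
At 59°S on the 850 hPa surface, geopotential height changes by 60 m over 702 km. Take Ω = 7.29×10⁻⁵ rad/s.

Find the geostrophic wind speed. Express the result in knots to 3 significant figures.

13.0 knots

Coriolis parameter at 59°S:
f = 2Ω sin φ = 2 × 7.29×10⁻⁵ × sin 59° = 1.25×10⁻⁴ s⁻¹
Height gradient: |∂Z/∂n| = 60 m / 702000 m = 8.55×10⁻⁵
On a pressure surface, geostrophic balance gives V_g = (g/f)|∂Z/∂n|:
V_g = 9.81 × 8.55×10⁻⁵ / 1.25×10⁻⁴ = 6.71 m/s
Converting: 6.71 m/s × 1.944 = 13.0 knots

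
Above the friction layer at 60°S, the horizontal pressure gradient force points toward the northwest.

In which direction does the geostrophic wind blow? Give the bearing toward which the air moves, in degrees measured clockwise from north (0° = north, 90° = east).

The pressure-gradient force points toward the northwest (bearing 315°).
Geostrophic balance: in the Southern Hemisphere the Coriolis force deflects motion to the left, so the geostrophic wind blows 90° to the left of the pressure-gradient force (low pressure on the right).
Rotating 315° by 90° counterclockwise gives 225° — the wind blows toward the southwest.

225°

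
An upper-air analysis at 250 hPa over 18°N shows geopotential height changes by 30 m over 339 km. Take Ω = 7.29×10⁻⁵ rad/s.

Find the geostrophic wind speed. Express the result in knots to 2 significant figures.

37 knots

Coriolis parameter at 18°N:
f = 2Ω sin φ = 2 × 7.29×10⁻⁵ × sin 18° = 4.51×10⁻⁵ s⁻¹
Height gradient: |∂Z/∂n| = 30 m / 339000 m = 8.85×10⁻⁵
On a pressure surface, geostrophic balance gives V_g = (g/f)|∂Z/∂n|:
V_g = 9.81 × 8.85×10⁻⁵ / 4.51×10⁻⁵ = 19.3 m/s
Converting: 19.3 m/s × 1.944 = 37 knots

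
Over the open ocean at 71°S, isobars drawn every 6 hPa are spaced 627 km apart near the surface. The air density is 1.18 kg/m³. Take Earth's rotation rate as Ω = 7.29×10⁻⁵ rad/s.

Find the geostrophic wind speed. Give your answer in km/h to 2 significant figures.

21 km/h

Coriolis parameter at 71°S:
f = 2Ω sin φ = 2 × 7.29×10⁻⁵ × sin 71° = 1.38×10⁻⁴ s⁻¹
Pressure gradient: |∂P/∂n| = 600 Pa / 627000 m = 9.57×10⁻⁴ Pa/m
Geostrophic balance (pressure-gradient force = Coriolis force):
V_g = (1/(fρ)) |∂P/∂n| = 9.57×10⁻⁴ / (1.38×10⁻⁴ × 1.18) = 5.88 m/s
Converting: 5.88 m/s × 3.6 = 21 km/h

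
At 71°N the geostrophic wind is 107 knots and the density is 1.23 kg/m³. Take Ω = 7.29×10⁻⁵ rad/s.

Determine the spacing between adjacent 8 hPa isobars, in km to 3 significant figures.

Coriolis parameter at 71°N:
f = 2Ω sin φ = 2 × 7.29×10⁻⁵ × sin 71° = 1.38×10⁻⁴ s⁻¹
Wind speed in SI: 107 knots = 55.0 m/s
Geostrophic balance rearranged: |∂P/∂n| = f ρ V_g
|∂P/∂n| = 1.38×10⁻⁴ × 1.23 × 55.0 = 9.33×10⁻³ Pa/m
Isobar spacing: Δn = ΔP/|∂P/∂n| = 800 Pa / 9.33×10⁻³ Pa/m = 85711 m ≈ 85.7 km

85.7 km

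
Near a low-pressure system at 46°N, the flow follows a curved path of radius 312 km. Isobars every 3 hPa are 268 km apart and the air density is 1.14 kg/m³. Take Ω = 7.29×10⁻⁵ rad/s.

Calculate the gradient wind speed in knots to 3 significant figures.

14.8 knots

Coriolis parameter at 46°N:
f = 2Ω sin φ = 2 × 7.29×10⁻⁵ × sin 46° = 1.05×10⁻⁴ s⁻¹
Pressure gradient: |∂P/∂n| = 300 Pa / 268000 m = 1.12×10⁻³ Pa/m
Geostrophic speed: V_g = |∂P/∂n|/(fρ) = 1.12×10⁻³/(1.05×10⁻⁴ × 1.14) = 9.36 m/s
Around a low, centrifugal force acts outward with Coriolis, so pressure-gradient force balances both:
(1/ρ)|∂P/∂n| = fV + V²/R  →  V² + fR·V − fR·V_g = 0
With fR = 1.05×10⁻⁴ × 312×10³ m = 32.7 m/s:
V = [−fR + √((fR)² + 4 fR V_g)]/2 = [−32.7 + √(32.7² + 4×32.7×9.36)]/2 = 7.6 m/s
Subgeostrophic (V < V_g = 9.36 m/s), as expected around a low.
Converting: 7.6 m/s × 1.944 = 14.8 knots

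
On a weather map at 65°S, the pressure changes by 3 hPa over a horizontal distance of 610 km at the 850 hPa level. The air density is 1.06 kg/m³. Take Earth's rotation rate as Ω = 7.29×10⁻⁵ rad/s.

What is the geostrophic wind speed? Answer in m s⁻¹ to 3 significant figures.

3.51 m s⁻¹

Coriolis parameter at 65°S:
f = 2Ω sin φ = 2 × 7.29×10⁻⁵ × sin 65° = 1.32×10⁻⁴ s⁻¹
Pressure gradient: |∂P/∂n| = 300 Pa / 610000 m = 4.92×10⁻⁴ Pa/m
Geostrophic balance (pressure-gradient force = Coriolis force):
V_g = (1/(fρ)) |∂P/∂n| = 4.92×10⁻⁴ / (1.32×10⁻⁴ × 1.06) = 3.51 m/s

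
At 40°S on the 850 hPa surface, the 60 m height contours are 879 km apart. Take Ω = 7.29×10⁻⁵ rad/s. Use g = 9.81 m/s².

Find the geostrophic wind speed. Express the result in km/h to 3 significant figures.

Coriolis parameter at 40°S:
f = 2Ω sin φ = 2 × 7.29×10⁻⁵ × sin 40° = 9.37×10⁻⁵ s⁻¹
Height gradient: |∂Z/∂n| = 60 m / 879000 m = 6.83×10⁻⁵
On a pressure surface, geostrophic balance gives V_g = (g/f)|∂Z/∂n|:
V_g = 9.81 × 6.83×10⁻⁵ / 9.37×10⁻⁵ = 7.15 m/s
Converting: 7.15 m/s × 3.6 = 25.7 km/h

25.7 km/h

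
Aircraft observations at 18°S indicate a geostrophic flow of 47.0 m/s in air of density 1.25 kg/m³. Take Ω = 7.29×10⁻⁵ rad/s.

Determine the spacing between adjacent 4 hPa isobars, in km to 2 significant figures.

150 km

Coriolis parameter at 18°S:
f = 2Ω sin φ = 2 × 7.29×10⁻⁵ × sin 18° = 4.51×10⁻⁵ s⁻¹
Geostrophic balance rearranged: |∂P/∂n| = f ρ V_g
|∂P/∂n| = 4.51×10⁻⁵ × 1.25 × 47.0 = 2.65×10⁻³ Pa/m
Isobar spacing: Δn = ΔP/|∂P/∂n| = 400 Pa / 2.65×10⁻³ Pa/m = 151117 m ≈ 150 km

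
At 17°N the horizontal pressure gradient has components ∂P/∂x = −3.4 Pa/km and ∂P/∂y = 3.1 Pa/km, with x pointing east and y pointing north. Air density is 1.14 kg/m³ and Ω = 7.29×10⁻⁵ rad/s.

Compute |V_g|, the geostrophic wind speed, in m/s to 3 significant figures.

Coriolis parameter at 17°N:
f = 2Ω sin φ = 2 × 7.29×10⁻⁵ × sin 17° = 4.26×10⁻⁵ s⁻¹
Component geostrophic relations (x east, y north):
u_g = −(1/(fρ)) ∂P/∂y,  v_g = (1/(fρ)) ∂P/∂x
u_g = −(3.1×10⁻³)/(4.26×10⁻⁵ × 1.14) = −63.8 m/s;  v_g = (−3.4×10⁻³)/(4.26×10⁻⁵ × 1.14) = −70.0 m/s
|V_g| = √(u_g² + v_g²) = 94.7 m/s

94.7 m/s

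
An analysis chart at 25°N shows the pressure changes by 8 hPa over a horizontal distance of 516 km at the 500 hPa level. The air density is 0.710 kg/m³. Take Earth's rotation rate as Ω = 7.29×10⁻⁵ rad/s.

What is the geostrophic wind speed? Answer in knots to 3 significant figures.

Coriolis parameter at 25°N:
f = 2Ω sin φ = 2 × 7.29×10⁻⁵ × sin 25° = 6.16×10⁻⁵ s⁻¹
Pressure gradient: |∂P/∂n| = 800 Pa / 516000 m = 1.55×10⁻³ Pa/m
Geostrophic balance (pressure-gradient force = Coriolis force):
V_g = (1/(fρ)) |∂P/∂n| = 1.55×10⁻³ / (6.16×10⁻⁵ × 0.710) = 35.4 m/s
Converting: 35.4 m/s × 1.944 = 68.9 knots

68.9 knots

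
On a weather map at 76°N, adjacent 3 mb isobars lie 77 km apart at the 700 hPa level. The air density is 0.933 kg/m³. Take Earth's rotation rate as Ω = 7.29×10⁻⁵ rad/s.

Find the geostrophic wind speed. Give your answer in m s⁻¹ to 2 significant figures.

30 m s⁻¹

Coriolis parameter at 76°N:
f = 2Ω sin φ = 2 × 7.29×10⁻⁵ × sin 76° = 1.41×10⁻⁴ s⁻¹
Pressure gradient: |∂P/∂n| = 300 Pa / 77000 m = 3.90×10⁻³ Pa/m
Geostrophic balance (pressure-gradient force = Coriolis force):
V_g = (1/(fρ)) |∂P/∂n| = 3.90×10⁻³ / (1.41×10⁻⁴ × 0.933) = 29.5 m/s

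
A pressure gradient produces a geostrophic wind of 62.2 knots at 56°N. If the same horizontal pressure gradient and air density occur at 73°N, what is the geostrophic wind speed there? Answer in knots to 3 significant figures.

53.9 knots

With the same pressure gradient and density, V_g ∝ 1/f ∝ 1/sin φ.
V₂ = V₁ · sin φ₁ / sin φ₂ = 62.2 × sin 56° / sin 73°
V₂ = 62.2 × 0.8290/0.9563 = 53.9 knots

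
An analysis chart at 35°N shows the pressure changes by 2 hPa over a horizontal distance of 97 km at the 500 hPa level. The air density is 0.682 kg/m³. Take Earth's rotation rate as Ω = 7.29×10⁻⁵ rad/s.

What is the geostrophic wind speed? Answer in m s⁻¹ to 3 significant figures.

Coriolis parameter at 35°N:
f = 2Ω sin φ = 2 × 7.29×10⁻⁵ × sin 35° = 8.36×10⁻⁵ s⁻¹
Pressure gradient: |∂P/∂n| = 200 Pa / 97000 m = 2.06×10⁻³ Pa/m
Geostrophic balance (pressure-gradient force = Coriolis force):
V_g = (1/(fρ)) |∂P/∂n| = 2.06×10⁻³ / (8.36×10⁻⁵ × 0.682) = 36.2 m/s

36.2 m s⁻¹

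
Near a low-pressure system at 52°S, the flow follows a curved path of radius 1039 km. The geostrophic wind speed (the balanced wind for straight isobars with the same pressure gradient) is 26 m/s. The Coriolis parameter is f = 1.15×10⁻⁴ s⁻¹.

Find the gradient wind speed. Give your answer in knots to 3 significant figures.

Around a low, centrifugal force acts outward with Coriolis, so pressure-gradient force balances both:
(1/ρ)|∂P/∂n| = fV + V²/R  →  V² + fR·V − fR·V_g = 0
With fR = 1.15×10⁻⁴ × 1039×10³ m = 119 m/s:
V = [−fR + √((fR)² + 4 fR V_g)]/2 = [−119 + √(119² + 4×119×26)]/2 = 22 m/s
Subgeostrophic (V < V_g = 26 m/s), as expected around a low.
Converting: 22 m/s × 1.944 = 42.7 knots

42.7 knots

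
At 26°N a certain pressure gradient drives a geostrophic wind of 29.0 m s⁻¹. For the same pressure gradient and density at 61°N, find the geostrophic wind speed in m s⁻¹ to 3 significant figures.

14.5 m s⁻¹

With the same pressure gradient and density, V_g ∝ 1/f ∝ 1/sin φ.
V₂ = V₁ · sin φ₁ / sin φ₂ = 29.0 × sin 26° / sin 61°
V₂ = 29.0 × 0.4384/0.8746 = 14.5 m s⁻¹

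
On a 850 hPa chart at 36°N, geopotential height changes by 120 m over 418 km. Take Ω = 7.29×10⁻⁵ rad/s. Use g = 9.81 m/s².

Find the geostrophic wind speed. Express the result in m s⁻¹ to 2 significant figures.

33 m s⁻¹

Coriolis parameter at 36°N:
f = 2Ω sin φ = 2 × 7.29×10⁻⁵ × sin 36° = 8.57×10⁻⁵ s⁻¹
Height gradient: |∂Z/∂n| = 120 m / 418000 m = 2.87×10⁻⁴
On a pressure surface, geostrophic balance gives V_g = (g/f)|∂Z/∂n|:
V_g = 9.81 × 2.87×10⁻⁴ / 8.57×10⁻⁵ = 32.9 m/s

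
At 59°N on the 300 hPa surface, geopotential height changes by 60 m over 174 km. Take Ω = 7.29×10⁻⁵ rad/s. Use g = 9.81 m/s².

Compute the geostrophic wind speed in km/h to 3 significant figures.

Coriolis parameter at 59°N:
f = 2Ω sin φ = 2 × 7.29×10⁻⁵ × sin 59° = 1.25×10⁻⁴ s⁻¹
Height gradient: |∂Z/∂n| = 60 m / 174000 m = 3.45×10⁻⁴
On a pressure surface, geostrophic balance gives V_g = (g/f)|∂Z/∂n|:
V_g = 9.81 × 3.45×10⁻⁴ / 1.25×10⁻⁴ = 27.1 m/s
Converting: 27.1 m/s × 3.6 = 97.4 km/h

97.4 km/h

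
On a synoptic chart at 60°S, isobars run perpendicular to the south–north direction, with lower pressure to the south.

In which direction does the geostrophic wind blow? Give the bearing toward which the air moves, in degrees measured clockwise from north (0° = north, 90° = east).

The pressure-gradient force points toward the south (bearing 180°).
Geostrophic balance: in the Southern Hemisphere the Coriolis force deflects motion to the left, so the geostrophic wind blows 90° to the left of the pressure-gradient force (low pressure on the right).
Rotating 180° by 90° counterclockwise gives 090° — the wind blows toward the east.

090°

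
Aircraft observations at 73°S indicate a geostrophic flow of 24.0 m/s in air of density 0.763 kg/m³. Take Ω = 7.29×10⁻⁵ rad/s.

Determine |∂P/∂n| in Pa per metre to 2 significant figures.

2.6×10⁻³ Pa/m

Coriolis parameter at 73°S:
f = 2Ω sin φ = 2 × 7.29×10⁻⁵ × sin 73° = 1.39×10⁻⁴ s⁻¹
Geostrophic balance rearranged: |∂P/∂n| = f ρ V_g
|∂P/∂n| = 1.39×10⁻⁴ × 0.763 × 24.0 = 2.55×10⁻³ Pa/m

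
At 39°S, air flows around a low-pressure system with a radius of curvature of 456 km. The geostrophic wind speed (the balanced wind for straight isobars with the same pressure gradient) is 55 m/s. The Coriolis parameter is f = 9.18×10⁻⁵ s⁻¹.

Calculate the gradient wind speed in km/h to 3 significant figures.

Around a low, centrifugal force acts outward with Coriolis, so pressure-gradient force balances both:
(1/ρ)|∂P/∂n| = fV + V²/R  →  V² + fR·V − fR·V_g = 0
With fR = 9.18×10⁻⁵ × 456×10³ m = 41.9 m/s:
V = [−fR + √((fR)² + 4 fR V_g)]/2 = [−41.9 + √(41.9² + 4×41.9×55)]/2 = 31.4 m/s
Subgeostrophic (V < V_g = 55 m/s), as expected around a low.
Converting: 31.4 m/s × 3.6 = 113 km/h

113 km/h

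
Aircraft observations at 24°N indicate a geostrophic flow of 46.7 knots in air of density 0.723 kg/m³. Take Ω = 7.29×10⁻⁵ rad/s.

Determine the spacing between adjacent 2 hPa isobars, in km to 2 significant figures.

Coriolis parameter at 24°N:
f = 2Ω sin φ = 2 × 7.29×10⁻⁵ × sin 24° = 5.93×10⁻⁵ s⁻¹
Wind speed in SI: 46.7 knots = 24.0 m/s
Geostrophic balance rearranged: |∂P/∂n| = f ρ V_g
|∂P/∂n| = 5.93×10⁻⁵ × 0.723 × 24.0 = 1.03×10⁻³ Pa/m
Isobar spacing: Δn = ΔP/|∂P/∂n| = 200 Pa / 1.03×10⁻³ Pa/m = 194163 m ≈ 190 km

190 km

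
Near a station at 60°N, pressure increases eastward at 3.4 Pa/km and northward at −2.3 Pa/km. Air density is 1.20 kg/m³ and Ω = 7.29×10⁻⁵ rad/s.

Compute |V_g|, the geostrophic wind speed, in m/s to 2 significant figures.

Coriolis parameter at 60°N:
f = 2Ω sin φ = 2 × 7.29×10⁻⁵ × sin 60° = 1.26×10⁻⁴ s⁻¹
Component geostrophic relations (x east, y north):
u_g = −(1/(fρ)) ∂P/∂y,  v_g = (1/(fρ)) ∂P/∂x
u_g = −(−2.3×10⁻³)/(1.26×10⁻⁴ × 1.20) = 15.2 m/s;  v_g = (3.4×10⁻³)/(1.26×10⁻⁴ × 1.20) = 22.4 m/s
|V_g| = √(u_g² + v_g²) = 27.1 m/s

27 m/s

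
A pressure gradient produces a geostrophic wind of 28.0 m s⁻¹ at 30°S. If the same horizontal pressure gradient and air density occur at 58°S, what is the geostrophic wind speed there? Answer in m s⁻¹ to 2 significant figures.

17 m s⁻¹

With the same pressure gradient and density, V_g ∝ 1/f ∝ 1/sin φ.
V₂ = V₁ · sin φ₁ / sin φ₂ = 28.0 × sin 30° / sin 58°
V₂ = 28.0 × 0.5000/0.8480 = 17 m s⁻¹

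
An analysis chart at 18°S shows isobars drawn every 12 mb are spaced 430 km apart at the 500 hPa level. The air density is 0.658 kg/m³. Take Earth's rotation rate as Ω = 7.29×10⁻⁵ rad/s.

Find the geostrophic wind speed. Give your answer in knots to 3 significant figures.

183 knots

Coriolis parameter at 18°S:
f = 2Ω sin φ = 2 × 7.29×10⁻⁵ × sin 18° = 4.51×10⁻⁵ s⁻¹
Pressure gradient: |∂P/∂n| = 1200 Pa / 430000 m = 2.79×10⁻³ Pa/m
Geostrophic balance (pressure-gradient force = Coriolis force):
V_g = (1/(fρ)) |∂P/∂n| = 2.79×10⁻³ / (4.51×10⁻⁵ × 0.658) = 94.1 m/s
Converting: 94.1 m/s × 1.944 = 183 knots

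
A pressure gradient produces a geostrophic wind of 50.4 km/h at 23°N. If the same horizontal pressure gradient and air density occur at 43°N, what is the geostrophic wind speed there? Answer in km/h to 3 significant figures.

With the same pressure gradient and density, V_g ∝ 1/f ∝ 1/sin φ.
V₂ = V₁ · sin φ₁ / sin φ₂ = 50.4 × sin 23° / sin 43°
V₂ = 50.4 × 0.3907/0.6820 = 28.9 km/h

28.9 km/h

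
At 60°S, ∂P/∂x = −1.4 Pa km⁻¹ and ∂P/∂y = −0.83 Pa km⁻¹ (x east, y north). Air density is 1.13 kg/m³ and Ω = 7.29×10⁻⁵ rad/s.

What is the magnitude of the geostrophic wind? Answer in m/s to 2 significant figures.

11 m/s

Coriolis parameter at 60°S:
f = 2Ω sin φ = 2 × 7.29×10⁻⁵ × sin 60° = 1.26×10⁻⁴ s⁻¹
In the Southern Hemisphere f is negative: f = −1.26×10⁻⁴ s⁻¹.
Component geostrophic relations (x east, y north):
u_g = −(1/(fρ)) ∂P/∂y,  v_g = (1/(fρ)) ∂P/∂x
u_g = −(−0.83×10⁻³)/(−1.26×10⁻⁴ × 1.13) = −5.82 m/s;  v_g = (−1.4×10⁻³)/(−1.26×10⁻⁴ × 1.13) = 9.81 m/s
|V_g| = √(u_g² + v_g²) = 11.4 m/s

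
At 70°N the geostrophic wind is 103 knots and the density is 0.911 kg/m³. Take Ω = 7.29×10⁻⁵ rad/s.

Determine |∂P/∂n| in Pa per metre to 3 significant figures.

6.61×10⁻³ Pa/m

Coriolis parameter at 70°N:
f = 2Ω sin φ = 2 × 7.29×10⁻⁵ × sin 70° = 1.37×10⁻⁴ s⁻¹
Wind speed in SI: 103 knots = 53.0 m/s
Geostrophic balance rearranged: |∂P/∂n| = f ρ V_g
|∂P/∂n| = 1.37×10⁻⁴ × 0.911 × 53.0 = 6.61×10⁻³ Pa/m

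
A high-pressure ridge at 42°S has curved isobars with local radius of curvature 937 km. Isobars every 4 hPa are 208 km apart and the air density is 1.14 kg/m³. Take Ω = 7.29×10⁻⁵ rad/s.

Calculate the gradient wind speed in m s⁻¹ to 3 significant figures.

23.2 m s⁻¹

Coriolis parameter at 42°S:
f = 2Ω sin φ = 2 × 7.29×10⁻⁵ × sin 42° = 9.76×10⁻⁵ s⁻¹
Pressure gradient: |∂P/∂n| = 400 Pa / 208000 m = 1.92×10⁻³ Pa/m
Geostrophic speed: V_g = |∂P/∂n|/(fρ) = 1.92×10⁻³/(9.76×10⁻⁵ × 1.14) = 17.3 m/s
Around a high, pressure-gradient force acts outward with centrifugal, so Coriolis balances both:
fV = (1/ρ)|∂P/∂n| + V²/R  →  V² − fR·V + fR·V_g = 0
With fR = 9.76×10⁻⁵ × 937×10³ m = 91.4 m/s:
V = [fR − √((fR)² − 4 fR V_g)]/2 = [91.4 − √(91.4² − 4×91.4×17.3)]/2 = 23.2 m/s
Supergeostrophic (V > V_g = 17.3 m/s), as expected around a high.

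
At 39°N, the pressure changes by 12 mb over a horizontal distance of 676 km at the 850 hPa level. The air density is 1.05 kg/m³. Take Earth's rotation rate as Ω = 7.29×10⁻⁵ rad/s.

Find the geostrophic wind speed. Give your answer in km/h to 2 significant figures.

66 km/h

Coriolis parameter at 39°N:
f = 2Ω sin φ = 2 × 7.29×10⁻⁵ × sin 39° = 9.18×10⁻⁵ s⁻¹
Pressure gradient: |∂P/∂n| = 1200 Pa / 676000 m = 1.78×10⁻³ Pa/m
Geostrophic balance (pressure-gradient force = Coriolis force):
V_g = (1/(fρ)) |∂P/∂n| = 1.78×10⁻³ / (9.18×10⁻⁵ × 1.05) = 18.4 m/s
Converting: 18.4 m/s × 3.6 = 66 km/h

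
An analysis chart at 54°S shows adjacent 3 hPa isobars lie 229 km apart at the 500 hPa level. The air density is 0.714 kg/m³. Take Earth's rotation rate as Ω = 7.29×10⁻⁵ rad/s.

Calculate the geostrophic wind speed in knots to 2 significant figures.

30 knots

Coriolis parameter at 54°S:
f = 2Ω sin φ = 2 × 7.29×10⁻⁵ × sin 54° = 1.18×10⁻⁴ s⁻¹
Pressure gradient: |∂P/∂n| = 300 Pa / 229000 m = 1.31×10⁻³ Pa/m
Geostrophic balance (pressure-gradient force = Coriolis force):
V_g = (1/(fρ)) |∂P/∂n| = 1.31×10⁻³ / (1.18×10⁻⁴ × 0.714) = 15.6 m/s
Converting: 15.6 m/s × 1.944 = 30 knots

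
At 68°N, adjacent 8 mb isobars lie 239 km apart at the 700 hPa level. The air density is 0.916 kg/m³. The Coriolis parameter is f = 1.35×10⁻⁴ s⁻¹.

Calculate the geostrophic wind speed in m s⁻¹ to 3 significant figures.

Pressure gradient: |∂P/∂n| = 800 Pa / 239000 m = 3.35×10⁻³ Pa/m
Geostrophic balance (pressure-gradient force = Coriolis force):
V_g = (1/(fρ)) |∂P/∂n| = 3.35×10⁻³ / (1.35×10⁻⁴ × 0.916) = 27.1 m/s

27.1 m s⁻¹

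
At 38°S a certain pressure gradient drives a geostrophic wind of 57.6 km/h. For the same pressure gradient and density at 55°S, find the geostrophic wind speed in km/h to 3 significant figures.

43.3 km/h

With the same pressure gradient and density, V_g ∝ 1/f ∝ 1/sin φ.
V₂ = V₁ · sin φ₁ / sin φ₂ = 57.6 × sin 38° / sin 55°
V₂ = 57.6 × 0.6157/0.8192 = 43.3 km/h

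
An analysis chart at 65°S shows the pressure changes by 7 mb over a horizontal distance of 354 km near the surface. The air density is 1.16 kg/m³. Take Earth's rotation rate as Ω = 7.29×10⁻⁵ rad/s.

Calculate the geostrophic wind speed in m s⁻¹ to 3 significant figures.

Coriolis parameter at 65°S:
f = 2Ω sin φ = 2 × 7.29×10⁻⁵ × sin 65° = 1.32×10⁻⁴ s⁻¹
Pressure gradient: |∂P/∂n| = 700 Pa / 354000 m = 1.98×10⁻³ Pa/m
Geostrophic balance (pressure-gradient force = Coriolis force):
V_g = (1/(fρ)) |∂P/∂n| = 1.98×10⁻³ / (1.32×10⁻⁴ × 1.16) = 12.9 m/s

12.9 m s⁻¹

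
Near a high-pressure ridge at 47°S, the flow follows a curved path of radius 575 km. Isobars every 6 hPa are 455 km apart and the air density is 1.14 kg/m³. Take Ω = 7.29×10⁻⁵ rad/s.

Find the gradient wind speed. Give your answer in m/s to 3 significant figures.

14.1 m/s

Coriolis parameter at 47°S:
f = 2Ω sin φ = 2 × 7.29×10⁻⁵ × sin 47° = 1.07×10⁻⁴ s⁻¹
Pressure gradient: |∂P/∂n| = 600 Pa / 455000 m = 1.32×10⁻³ Pa/m
Geostrophic speed: V_g = |∂P/∂n|/(fρ) = 1.32×10⁻³/(1.07×10⁻⁴ × 1.14) = 10.8 m/s
Around a high, pressure-gradient force acts outward with centrifugal, so Coriolis balances both:
fV = (1/ρ)|∂P/∂n| + V²/R  →  V² − fR·V + fR·V_g = 0
With fR = 1.07×10⁻⁴ × 575×10³ m = 61.3 m/s:
V = [fR − √((fR)² − 4 fR V_g)]/2 = [61.3 − √(61.3² − 4×61.3×10.8)]/2 = 14.1 m/s
Supergeostrophic (V > V_g = 10.8 m/s), as expected around a high.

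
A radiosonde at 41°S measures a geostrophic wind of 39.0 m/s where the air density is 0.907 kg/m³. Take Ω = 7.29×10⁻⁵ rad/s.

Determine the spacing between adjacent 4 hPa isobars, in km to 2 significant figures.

120 km

Coriolis parameter at 41°S:
f = 2Ω sin φ = 2 × 7.29×10⁻⁵ × sin 41° = 9.57×10⁻⁵ s⁻¹
Geostrophic balance rearranged: |∂P/∂n| = f ρ V_g
|∂P/∂n| = 9.57×10⁻⁵ × 0.907 × 39.0 = 3.38×10⁻³ Pa/m
Isobar spacing: Δn = ΔP/|∂P/∂n| = 400 Pa / 3.38×10⁻³ Pa/m = 118219 m ≈ 120 km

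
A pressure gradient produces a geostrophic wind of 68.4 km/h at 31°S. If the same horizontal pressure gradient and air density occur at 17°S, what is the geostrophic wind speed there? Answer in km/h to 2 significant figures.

120 km/h

With the same pressure gradient and density, V_g ∝ 1/f ∝ 1/sin φ.
V₂ = V₁ · sin φ₁ / sin φ₂ = 68.4 × sin 31° / sin 17°
V₂ = 68.4 × 0.5150/0.2924 = 120 km/h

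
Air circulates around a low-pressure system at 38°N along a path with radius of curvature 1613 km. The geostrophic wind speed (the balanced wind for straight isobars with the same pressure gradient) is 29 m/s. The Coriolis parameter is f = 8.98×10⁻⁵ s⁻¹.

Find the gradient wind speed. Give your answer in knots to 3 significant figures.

Around a low, centrifugal force acts outward with Coriolis, so pressure-gradient force balances both:
(1/ρ)|∂P/∂n| = fV + V²/R  →  V² + fR·V − fR·V_g = 0
With fR = 8.98×10⁻⁵ × 1613×10³ m = 145 m/s:
V = [−fR + √((fR)² + 4 fR V_g)]/2 = [−145 + √(145² + 4×145×29)]/2 = 24.8 m/s
Subgeostrophic (V < V_g = 29 m/s), as expected around a low.
Converting: 24.8 m/s × 1.944 = 48.1 knots

48.1 knots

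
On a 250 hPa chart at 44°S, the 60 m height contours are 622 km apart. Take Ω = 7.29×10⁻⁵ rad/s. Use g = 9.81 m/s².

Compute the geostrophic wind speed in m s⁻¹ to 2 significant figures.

9.3 m s⁻¹

Coriolis parameter at 44°S:
f = 2Ω sin φ = 2 × 7.29×10⁻⁵ × sin 44° = 1.01×10⁻⁴ s⁻¹
Height gradient: |∂Z/∂n| = 60 m / 622000 m = 9.65×10⁻⁵
On a pressure surface, geostrophic balance gives V_g = (g/f)|∂Z/∂n|:
V_g = 9.81 × 9.65×10⁻⁵ / 1.01×10⁻⁴ = 9.34 m/s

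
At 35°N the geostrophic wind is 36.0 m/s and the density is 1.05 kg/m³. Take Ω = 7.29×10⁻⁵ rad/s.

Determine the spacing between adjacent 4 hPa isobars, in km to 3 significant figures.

127 km

Coriolis parameter at 35°N:
f = 2Ω sin φ = 2 × 7.29×10⁻⁵ × sin 35° = 8.36×10⁻⁵ s⁻¹
Geostrophic balance rearranged: |∂P/∂n| = f ρ V_g
|∂P/∂n| = 8.36×10⁻⁵ × 1.05 × 36.0 = 3.16×10⁻³ Pa/m
Isobar spacing: Δn = ΔP/|∂P/∂n| = 400 Pa / 3.16×10⁻³ Pa/m = 126538 m ≈ 127 km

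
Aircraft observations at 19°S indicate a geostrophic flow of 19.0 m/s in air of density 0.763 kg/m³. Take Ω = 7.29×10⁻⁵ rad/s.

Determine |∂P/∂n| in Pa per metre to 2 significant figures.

6.9×10⁻⁴ Pa/m

Coriolis parameter at 19°S:
f = 2Ω sin φ = 2 × 7.29×10⁻⁵ × sin 19° = 4.75×10⁻⁵ s⁻¹
Geostrophic balance rearranged: |∂P/∂n| = f ρ V_g
|∂P/∂n| = 4.75×10⁻⁵ × 0.763 × 19.0 = 6.88×10⁻⁴ Pa/m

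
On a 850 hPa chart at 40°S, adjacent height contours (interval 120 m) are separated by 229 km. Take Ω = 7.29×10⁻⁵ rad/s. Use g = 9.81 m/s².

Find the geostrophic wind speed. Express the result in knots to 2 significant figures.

110 knots

Coriolis parameter at 40°S:
f = 2Ω sin φ = 2 × 7.29×10⁻⁵ × sin 40° = 9.37×10⁻⁵ s⁻¹
Height gradient: |∂Z/∂n| = 120 m / 229000 m = 5.24×10⁻⁴
On a pressure surface, geostrophic balance gives V_g = (g/f)|∂Z/∂n|:
V_g = 9.81 × 5.24×10⁻⁴ / 9.37×10⁻⁵ = 54.9 m/s
Converting: 54.9 m/s × 1.944 = 110 knots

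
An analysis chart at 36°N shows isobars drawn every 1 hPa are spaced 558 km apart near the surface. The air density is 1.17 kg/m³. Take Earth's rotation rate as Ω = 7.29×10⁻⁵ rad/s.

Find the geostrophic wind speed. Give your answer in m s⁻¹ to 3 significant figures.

1.79 m s⁻¹

Coriolis parameter at 36°N:
f = 2Ω sin φ = 2 × 7.29×10⁻⁵ × sin 36° = 8.57×10⁻⁵ s⁻¹
Pressure gradient: |∂P/∂n| = 100 Pa / 558000 m = 1.79×10⁻⁴ Pa/m
Geostrophic balance (pressure-gradient force = Coriolis force):
V_g = (1/(fρ)) |∂P/∂n| = 1.79×10⁻⁴ / (8.57×10⁻⁵ × 1.17) = 1.79 m/s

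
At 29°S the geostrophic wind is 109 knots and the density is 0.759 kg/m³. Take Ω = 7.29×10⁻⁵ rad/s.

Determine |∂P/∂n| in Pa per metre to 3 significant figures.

3.01×10⁻³ Pa/m

Coriolis parameter at 29°S:
f = 2Ω sin φ = 2 × 7.29×10⁻⁵ × sin 29° = 7.07×10⁻⁵ s⁻¹
Wind speed in SI: 109 knots = 56.1 m/s
Geostrophic balance rearranged: |∂P/∂n| = f ρ V_g
|∂P/∂n| = 7.07×10⁻⁵ × 0.759 × 56.1 = 3.01×10⁻³ Pa/m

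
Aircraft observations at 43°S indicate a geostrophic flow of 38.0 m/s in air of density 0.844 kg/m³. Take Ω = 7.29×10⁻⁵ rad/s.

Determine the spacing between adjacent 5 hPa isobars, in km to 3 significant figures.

Coriolis parameter at 43°S:
f = 2Ω sin φ = 2 × 7.29×10⁻⁵ × sin 43° = 9.94×10⁻⁵ s⁻¹
Geostrophic balance rearranged: |∂P/∂n| = f ρ V_g
|∂P/∂n| = 9.94×10⁻⁵ × 0.844 × 38.0 = 3.19×10⁻³ Pa/m
Isobar spacing: Δn = ΔP/|∂P/∂n| = 500 Pa / 3.19×10⁻³ Pa/m = 156784 m ≈ 157 km

157 km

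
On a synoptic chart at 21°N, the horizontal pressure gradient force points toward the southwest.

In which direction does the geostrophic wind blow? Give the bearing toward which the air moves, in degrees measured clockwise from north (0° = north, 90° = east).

The pressure-gradient force points toward the southwest (bearing 225°).
Geostrophic balance: in the Northern Hemisphere the Coriolis force deflects motion to the right, so the geostrophic wind blows 90° to the right of the pressure-gradient force (low pressure on the left).
Rotating 225° by 90° clockwise gives 315° — the wind blows toward the northwest.

315°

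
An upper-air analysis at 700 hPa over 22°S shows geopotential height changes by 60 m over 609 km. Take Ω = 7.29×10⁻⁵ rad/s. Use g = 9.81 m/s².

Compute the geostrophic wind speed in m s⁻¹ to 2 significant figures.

Coriolis parameter at 22°S:
f = 2Ω sin φ = 2 × 7.29×10⁻⁵ × sin 22° = 5.46×10⁻⁵ s⁻¹
Height gradient: |∂Z/∂n| = 60 m / 609000 m = 9.85×10⁻⁵
On a pressure surface, geostrophic balance gives V_g = (g/f)|∂Z/∂n|:
V_g = 9.81 × 9.85×10⁻⁵ / 5.46×10⁻⁵ = 17.7 m/s

18 m s⁻¹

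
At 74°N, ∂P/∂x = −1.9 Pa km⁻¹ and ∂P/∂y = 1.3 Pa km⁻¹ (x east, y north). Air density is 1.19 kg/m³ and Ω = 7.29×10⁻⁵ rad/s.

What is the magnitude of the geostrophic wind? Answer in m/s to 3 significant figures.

13.8 m/s

Coriolis parameter at 74°N:
f = 2Ω sin φ = 2 × 7.29×10⁻⁵ × sin 74° = 1.40×10⁻⁴ s⁻¹
Component geostrophic relations (x east, y north):
u_g = −(1/(fρ)) ∂P/∂y,  v_g = (1/(fρ)) ∂P/∂x
u_g = −(1.3×10⁻³)/(1.40×10⁻⁴ × 1.19) = −7.79 m/s;  v_g = (−1.9×10⁻³)/(1.40×10⁻⁴ × 1.19) = −11.4 m/s
|V_g| = √(u_g² + v_g²) = 13.8 m/s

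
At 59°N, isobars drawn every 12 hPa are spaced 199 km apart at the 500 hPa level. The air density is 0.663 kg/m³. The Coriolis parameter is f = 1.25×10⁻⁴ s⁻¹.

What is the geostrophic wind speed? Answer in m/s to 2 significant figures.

73 m/s

Pressure gradient: |∂P/∂n| = 1200 Pa / 199000 m = 6.03×10⁻³ Pa/m
Geostrophic balance (pressure-gradient force = Coriolis force):
V_g = (1/(fρ)) |∂P/∂n| = 6.03×10⁻³ / (1.25×10⁻⁴ × 0.663) = 72.8 m/s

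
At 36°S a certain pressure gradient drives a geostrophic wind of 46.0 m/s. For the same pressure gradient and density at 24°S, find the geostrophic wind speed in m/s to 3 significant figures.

66.5 m/s

With the same pressure gradient and density, V_g ∝ 1/f ∝ 1/sin φ.
V₂ = V₁ · sin φ₁ / sin φ₂ = 46.0 × sin 36° / sin 24°
V₂ = 46.0 × 0.5878/0.4067 = 66.5 m/s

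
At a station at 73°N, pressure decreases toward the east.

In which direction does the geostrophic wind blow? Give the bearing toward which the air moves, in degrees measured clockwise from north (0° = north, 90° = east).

180°

The pressure-gradient force points toward the east (bearing 090°).
Geostrophic balance: in the Northern Hemisphere the Coriolis force deflects motion to the right, so the geostrophic wind blows 90° to the right of the pressure-gradient force (low pressure on the left).
Rotating 090° by 90° clockwise gives 180° — the wind blows toward the south.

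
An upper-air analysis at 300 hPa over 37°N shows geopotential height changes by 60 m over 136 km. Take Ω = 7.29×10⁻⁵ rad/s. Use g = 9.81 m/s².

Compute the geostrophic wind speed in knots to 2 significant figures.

96 knots

Coriolis parameter at 37°N:
f = 2Ω sin φ = 2 × 7.29×10⁻⁵ × sin 37° = 8.77×10⁻⁵ s⁻¹
Height gradient: |∂Z/∂n| = 60 m / 136000 m = 4.41×10⁻⁴
On a pressure surface, geostrophic balance gives V_g = (g/f)|∂Z/∂n|:
V_g = 9.81 × 4.41×10⁻⁴ / 8.77×10⁻⁵ = 49.3 m/s
Converting: 49.3 m/s × 1.944 = 96 knots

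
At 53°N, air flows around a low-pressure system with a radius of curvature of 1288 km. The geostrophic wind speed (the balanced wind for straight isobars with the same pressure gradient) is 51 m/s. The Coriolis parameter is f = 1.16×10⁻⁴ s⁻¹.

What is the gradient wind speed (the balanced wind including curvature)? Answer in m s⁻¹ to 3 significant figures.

Around a low, centrifugal force acts outward with Coriolis, so pressure-gradient force balances both:
(1/ρ)|∂P/∂n| = fV + V²/R  →  V² + fR·V − fR·V_g = 0
With fR = 1.16×10⁻⁴ × 1288×10³ m = 149 m/s:
V = [−fR + √((fR)² + 4 fR V_g)]/2 = [−149 + √(149² + 4×149×51)]/2 = 40.2 m/s
Subgeostrophic (V < V_g = 51 m/s), as expected around a low.

40.2 m s⁻¹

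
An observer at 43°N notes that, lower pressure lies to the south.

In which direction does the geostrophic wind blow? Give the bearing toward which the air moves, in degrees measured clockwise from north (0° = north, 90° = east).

The pressure-gradient force points toward the south (bearing 180°).
Geostrophic balance: in the Northern Hemisphere the Coriolis force deflects motion to the right, so the geostrophic wind blows 90° to the right of the pressure-gradient force (low pressure on the left).
Rotating 180° by 90° clockwise gives 270° — the wind blows toward the west.

270°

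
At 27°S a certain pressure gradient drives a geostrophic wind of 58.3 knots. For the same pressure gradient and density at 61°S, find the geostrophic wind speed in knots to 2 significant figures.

30 knots

With the same pressure gradient and density, V_g ∝ 1/f ∝ 1/sin φ.
V₂ = V₁ · sin φ₁ / sin φ₂ = 58.3 × sin 27° / sin 61°
V₂ = 58.3 × 0.4540/0.8746 = 30 knots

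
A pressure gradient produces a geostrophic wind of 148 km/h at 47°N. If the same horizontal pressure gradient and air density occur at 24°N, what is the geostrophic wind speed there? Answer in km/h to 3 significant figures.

266 km/h

With the same pressure gradient and density, V_g ∝ 1/f ∝ 1/sin φ.
V₂ = V₁ · sin φ₁ / sin φ₂ = 148 × sin 47° / sin 24°
V₂ = 148 × 0.7314/0.4067 = 266 km/h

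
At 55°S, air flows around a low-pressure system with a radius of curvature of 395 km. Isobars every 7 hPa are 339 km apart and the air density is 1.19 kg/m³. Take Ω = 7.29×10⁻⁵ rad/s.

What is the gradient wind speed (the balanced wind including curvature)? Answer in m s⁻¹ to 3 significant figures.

11.7 m s⁻¹

Coriolis parameter at 55°S:
f = 2Ω sin φ = 2 × 7.29×10⁻⁵ × sin 55° = 1.19×10⁻⁴ s⁻¹
Pressure gradient: |∂P/∂n| = 700 Pa / 339000 m = 2.06×10⁻³ Pa/m
Geostrophic speed: V_g = |∂P/∂n|/(fρ) = 2.06×10⁻³/(1.19×10⁻⁴ × 1.19) = 14.5 m/s
Around a low, centrifugal force acts outward with Coriolis, so pressure-gradient force balances both:
(1/ρ)|∂P/∂n| = fV + V²/R  →  V² + fR·V − fR·V_g = 0
With fR = 1.19×10⁻⁴ × 395×10³ m = 47.2 m/s:
V = [−fR + √((fR)² + 4 fR V_g)]/2 = [−47.2 + √(47.2² + 4×47.2×14.5)]/2 = 11.7 m/s
Subgeostrophic (V < V_g = 14.5 m/s), as expected around a low.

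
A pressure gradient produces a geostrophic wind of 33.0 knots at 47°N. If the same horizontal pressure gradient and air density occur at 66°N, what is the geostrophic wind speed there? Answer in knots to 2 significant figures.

26 knots

With the same pressure gradient and density, V_g ∝ 1/f ∝ 1/sin φ.
V₂ = V₁ · sin φ₁ / sin φ₂ = 33.0 × sin 47° / sin 66°
V₂ = 33.0 × 0.7314/0.9135 = 26 knots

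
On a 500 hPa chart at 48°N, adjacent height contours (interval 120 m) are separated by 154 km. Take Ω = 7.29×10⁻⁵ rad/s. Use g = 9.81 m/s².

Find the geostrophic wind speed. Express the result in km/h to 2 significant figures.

Coriolis parameter at 48°N:
f = 2Ω sin φ = 2 × 7.29×10⁻⁵ × sin 48° = 1.08×10⁻⁴ s⁻¹
Height gradient: |∂Z/∂n| = 120 m / 154000 m = 7.79×10⁻⁴
On a pressure surface, geostrophic balance gives V_g = (g/f)|∂Z/∂n|:
V_g = 9.81 × 7.79×10⁻⁴ / 1.08×10⁻⁴ = 70.6 m/s
Converting: 70.6 m/s × 3.6 = 250 km/h

250 km/h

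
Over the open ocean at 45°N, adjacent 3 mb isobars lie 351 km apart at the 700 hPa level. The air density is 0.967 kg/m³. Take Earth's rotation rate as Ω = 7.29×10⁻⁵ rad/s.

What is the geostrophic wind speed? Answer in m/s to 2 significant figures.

Coriolis parameter at 45°N:
f = 2Ω sin φ = 2 × 7.29×10⁻⁵ × sin 45° = 1.03×10⁻⁴ s⁻¹
Pressure gradient: |∂P/∂n| = 300 Pa / 351000 m = 8.55×10⁻⁴ Pa/m
Geostrophic balance (pressure-gradient force = Coriolis force):
V_g = (1/(fρ)) |∂P/∂n| = 8.55×10⁻⁴ / (1.03×10⁻⁴ × 0.967) = 8.57 m/s

8.6 m/s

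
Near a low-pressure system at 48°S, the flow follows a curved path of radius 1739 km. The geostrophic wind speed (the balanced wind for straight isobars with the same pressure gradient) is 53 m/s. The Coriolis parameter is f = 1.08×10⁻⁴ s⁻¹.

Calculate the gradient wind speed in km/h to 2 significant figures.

Around a low, centrifugal force acts outward with Coriolis, so pressure-gradient force balances both:
(1/ρ)|∂P/∂n| = fV + V²/R  →  V² + fR·V − fR·V_g = 0
With fR = 1.08×10⁻⁴ × 1739×10³ m = 188 m/s:
V = [−fR + √((fR)² + 4 fR V_g)]/2 = [−188 + √(188² + 4×188×53)]/2 = 43.1 m/s
Subgeostrophic (V < V_g = 53 m/s), as expected around a low.
Converting: 43.1 m/s × 3.6 = 160 km/h

160 km/h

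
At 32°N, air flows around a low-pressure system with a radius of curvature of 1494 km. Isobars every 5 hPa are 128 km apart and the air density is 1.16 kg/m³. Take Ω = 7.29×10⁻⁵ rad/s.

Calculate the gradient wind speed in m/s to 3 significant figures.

33.7 m/s

Coriolis parameter at 32°N:
f = 2Ω sin φ = 2 × 7.29×10⁻⁵ × sin 32° = 7.73×10⁻⁵ s⁻¹
Pressure gradient: |∂P/∂n| = 500 Pa / 128000 m = 3.91×10⁻³ Pa/m
Geostrophic speed: V_g = |∂P/∂n|/(fρ) = 3.91×10⁻³/(7.73×10⁻⁵ × 1.16) = 43.6 m/s
Around a low, centrifugal force acts outward with Coriolis, so pressure-gradient force balances both:
(1/ρ)|∂P/∂n| = fV + V²/R  →  V² + fR·V − fR·V_g = 0
With fR = 7.73×10⁻⁵ × 1494×10³ m = 115 m/s:
V = [−fR + √((fR)² + 4 fR V_g)]/2 = [−115 + √(115² + 4×115×43.6)]/2 = 33.7 m/s
Subgeostrophic (V < V_g = 43.6 m/s), as expected around a low.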